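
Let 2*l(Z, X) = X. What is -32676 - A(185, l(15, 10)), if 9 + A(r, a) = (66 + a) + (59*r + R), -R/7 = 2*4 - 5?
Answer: -43632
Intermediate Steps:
l(Z, X) = X/2
R = -21 (R = -7*(2*4 - 5) = -7*(8 - 5) = -7*3 = -21)
A(r, a) = 36 + a + 59*r (A(r, a) = -9 + ((66 + a) + (59*r - 21)) = -9 + ((66 + a) + (-21 + 59*r)) = -9 + (45 + a + 59*r) = 36 + a + 59*r)
-32676 - A(185, l(15, 10)) = -32676 - (36 + (1/2)*10 + 59*185) = -32676 - (36 + 5 + 10915) = -32676 - 1*10956 = -32676 - 10956 = -43632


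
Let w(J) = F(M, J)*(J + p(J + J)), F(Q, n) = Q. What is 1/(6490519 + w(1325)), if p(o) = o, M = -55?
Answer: 1/6271894 ≈ 1.5944e-7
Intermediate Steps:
w(J) = -165*J (w(J) = -55*(J + (J + J)) = -55*(J + 2*J) = -165*J)
1/(6490519 + w(1325)) = 1/(6490519 - 165*1325) = 1/(6490519 - 218625) = 1/6271894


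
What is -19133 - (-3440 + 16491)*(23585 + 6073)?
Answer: -387085691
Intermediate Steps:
-19133 - (-3440 + 16491)*(23585 + 6073) = -19133 - 13051*29658 = -19133 - 1*387066558 = -19133 - 387066558 = -387085691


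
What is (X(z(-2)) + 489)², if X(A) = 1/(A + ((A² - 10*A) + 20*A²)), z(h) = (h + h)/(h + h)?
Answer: 34445161/144 ≈ 2.3920e+5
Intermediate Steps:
z(h) = 1 (z(h) = (2*h)/((2*h)) = (2*h)*(1/(2*h)) = 1)
X(A) = 1/(-9*A + 21*A²) (X(A) = 1/(A + (-10*A + 21*A²)) = 1/(-9*A + 21*A²))
(X(z(-2)) + 489)² = ((⅓)/(1*(-3 + 7*1)) + 489)² = ((⅓)*1/(-3 + 7) + 489)² = ((⅓)*1/4 + 489)² = ((⅓)*1*(¼) + 489)² = (1/12 + 489)² = (5869/12)² = 34445161/144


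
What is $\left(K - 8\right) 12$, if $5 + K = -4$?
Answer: $-204$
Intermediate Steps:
$K = -9$ ($K = -5 - 4 = -9$)
$\left(K - 8\right) 12 = \left(-9 - 8\right) 12 = \left(-17\right) 12 = -204$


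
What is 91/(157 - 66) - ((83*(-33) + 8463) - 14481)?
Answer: 8758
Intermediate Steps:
91/(157 - 66) - ((83*(-33) + 8463) - 14481) = 91/91 - ((-2739 + 8463) - 14481) = 91*(1/91) - (5724 - 14481) = 1 - 1*(-8757) = 1 + 8757 = 8758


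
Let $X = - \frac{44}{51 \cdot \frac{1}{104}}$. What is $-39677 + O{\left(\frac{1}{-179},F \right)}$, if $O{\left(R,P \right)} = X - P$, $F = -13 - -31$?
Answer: $- \frac{2029021}{51} \approx -39785.0$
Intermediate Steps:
$F = 18$ ($F = -13 + 31 = 18$)
$X = - \frac{4576}{51}$ ($X = - \frac{44}{51 \cdot \frac{1}{104}} = - \frac{44}{\frac{51}{104}} = \left(-44\right) \frac{104}{51} = - \frac{4576}{51} \approx -89.725$)
$O{\left(R,P \right)} = - \frac{4576}{51} - P$
$-39677 + O{\left(\frac{1}{-179},F \right)} = -39677 - \frac{5494}{51} = - \frac{2029021}{51}$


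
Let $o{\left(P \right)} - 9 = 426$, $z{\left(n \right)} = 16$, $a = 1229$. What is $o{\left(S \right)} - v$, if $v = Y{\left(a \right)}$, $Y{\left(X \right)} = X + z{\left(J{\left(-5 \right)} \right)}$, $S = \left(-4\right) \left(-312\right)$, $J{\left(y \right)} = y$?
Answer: $-810$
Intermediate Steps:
$S = 1248$
$Y{\left(X \right)} = 16 + X$ ($Y{\left(X \right)} = X + 16 = 16 + X$)
$o{\left(P \right)} = 435$ ($o{\left(P \right)} = 9 + 426 = 435$)
$v = 1245$ ($v = 16 + 1229 = 1245$)
$o{\left(S \right)} - v = 435 - 1245 = -810$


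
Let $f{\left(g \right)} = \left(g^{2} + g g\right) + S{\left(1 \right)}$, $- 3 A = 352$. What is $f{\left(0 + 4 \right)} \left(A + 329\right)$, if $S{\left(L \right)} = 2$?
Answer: $\frac{21590}{3} \approx 7196.7$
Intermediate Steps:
$A = - \frac{352}{3}$ ($A = \left(- \frac{1}{3}\right) 352 = - \frac{352}{3} \approx -117.33$)
$f{\left(g \right)} = 2 + 2 g^{2}$ ($f{\left(g \right)} = \left(g^{2} + g g\right) + 2 = \left(g^{2} + g^{2}\right) + 2 = 2 g^{2} + 2 = 2 + 2 g^{2}$)
$f{\left(0 + 4 \right)} \left(A + 329\right) = \left(2 + 2 \left(0 + 4\right)^{2}\right) \left(- \frac{352}{3} + 329\right) = \left(2 + 2 \cdot 4^{2}\right) \frac{635}{3} = \left(2 + 2 \cdot 16\right) \frac{635}{3} = \left(2 + 32\right) \frac{635}{3} = 34 \cdot \frac{635}{3} = \frac{21590}{3}$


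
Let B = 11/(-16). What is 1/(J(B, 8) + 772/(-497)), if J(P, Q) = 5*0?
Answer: -497/772 ≈ -0.64378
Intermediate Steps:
B = -11/16 (B = 11*(-1/16) = -11/16 ≈ -0.68750)
J(P, Q) = 0
1/(J(B, 8) + 772/(-497)) = 1/(0 + 772/(-497)) = 1/(0 + 772*(-1/497)) = 1/(0 - 772/497) = 1/(-772/497) = -497/772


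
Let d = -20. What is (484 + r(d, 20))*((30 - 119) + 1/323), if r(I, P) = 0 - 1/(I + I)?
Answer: -14646087/340 ≈ -43077.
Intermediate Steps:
r(I, P) = -1/(2*I) (r(I, P) = 0 - 1/(2*I) = -1/(2*I))
(484 + r(d, 20))*((30 - 119) + 1/323) = (484 - ½/(-20))*((30 - 119) + 1/323) = (484 - ½*(-1/20))*(-89 + 1/323) = (484 + 1/40)*(-28746/323) = (19361/40)*(-28746/323) = -14646087/340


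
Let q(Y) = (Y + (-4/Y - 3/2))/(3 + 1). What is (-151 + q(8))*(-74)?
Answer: 11063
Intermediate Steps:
q(Y) = -3/8 - 1/Y + Y/4 (q(Y) = (Y + (-4/Y - 3*½))/4 = (Y + (-4/Y - 3/2))*(¼) = (Y + (-3/2 - 4/Y))*(¼) = (-3/2 + Y - 4/Y)*(¼) = -3/8 - 1/Y + Y/4)
(-151 + q(8))*(-74) = (-151 + (-3/8 - 1/8 + (¼)*8))*(-74) = (-151 + (-3/8 - 1*⅛ + 2))*(-74) = (-151 + (-3/8 - ⅛ + 2))*(-74) = (-151 + 3/2)*(-74) = -299/2*(-74) = 11063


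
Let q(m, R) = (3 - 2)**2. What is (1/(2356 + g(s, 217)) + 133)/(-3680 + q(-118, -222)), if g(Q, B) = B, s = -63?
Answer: -342210/9466067 ≈ -0.036151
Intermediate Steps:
q(m, R) = 1 (q(m, R) = 1**2 = 1)
(1/(2356 + g(s, 217)) + 133)/(-3680 + q(-118, -222)) = (1/(2356 + 217) + 133)/(-3680 + 1) = (1/2573 + 133)/(-3679) = (1/2573 + 133)*(-1/3679) = (342210/2573)*(-1/3679) = -342210/9466067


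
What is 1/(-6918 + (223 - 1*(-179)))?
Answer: -1/6516 ≈ -0.00015347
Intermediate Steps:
1/(-6918 + (223 - 1*(-179))) = 1/(-6918 + (223 + 179)) = 1/(-6918 + 402) = 1/(-6516) = -1/6516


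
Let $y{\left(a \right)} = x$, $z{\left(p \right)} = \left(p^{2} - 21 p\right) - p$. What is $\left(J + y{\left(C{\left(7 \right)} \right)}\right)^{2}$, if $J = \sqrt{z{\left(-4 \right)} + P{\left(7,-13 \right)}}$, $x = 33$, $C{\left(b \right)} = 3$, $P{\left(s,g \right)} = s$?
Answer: $\left(33 + \sqrt{111}\right)^{2} \approx 1895.4$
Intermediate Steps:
$z{\left(p \right)} = p^{2} - 22 p$
$y{\left(a \right)} = 33$
$J = \sqrt{111}$ ($J = \sqrt{- 4 \left(-22 - 4\right) + 7} = \sqrt{\left(-4\right) \left(-26\right) + 7} = \sqrt{104 + 7} = \sqrt{111} \approx 10.536$)
$\left(J + y{\left(C{\left(7 \right)} \right)}\right)^{2} = \left(\sqrt{111} + 33\right)^{2} = \left(33 + \sqrt{111}\right)^{2}$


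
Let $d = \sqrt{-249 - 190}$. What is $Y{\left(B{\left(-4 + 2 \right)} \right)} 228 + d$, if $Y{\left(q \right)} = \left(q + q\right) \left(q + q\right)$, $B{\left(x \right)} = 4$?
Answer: $14592 + i \sqrt{439} \approx 14592.0 + 20.952 i$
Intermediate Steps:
$d = i \sqrt{439}$ ($d = \sqrt{-439} = i \sqrt{439} \approx 20.952 i$)
$Y{\left(q \right)} = 4 q^{2}$ ($Y{\left(q \right)} = 2 q 2 q = 4 q^{2}$)
$Y{\left(B{\left(-4 + 2 \right)} \right)} 228 + d = 4 \cdot 4^{2} \cdot 228 + i \sqrt{439} = 4 \cdot 16 \cdot 228 + i \sqrt{439} = 64 \cdot 228 + i \sqrt{439} = 14592 + i \sqrt{439}$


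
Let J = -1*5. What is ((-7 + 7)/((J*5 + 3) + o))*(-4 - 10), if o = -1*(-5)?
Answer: 0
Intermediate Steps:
J = -5
o = 5
((-7 + 7)/((J*5 + 3) + o))*(-4 - 10) = ((-7 + 7)/((-5*5 + 3) + 5))*(-4 - 10) = (0/((-25 + 3) + 5))*(-14) = (0/(-22 + 5))*(-14) = (0/(-17))*(-14) = (0*(-1/17))*(-14) = 0*(-14) = 0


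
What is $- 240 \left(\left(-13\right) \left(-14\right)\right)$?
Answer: $-43680$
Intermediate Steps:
$- 240 \left(\left(-13\right) \left(-14\right)\right) = \left(-240\right) 182 = -43680$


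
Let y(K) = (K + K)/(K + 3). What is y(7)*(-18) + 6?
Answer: -96/5 ≈ -19.200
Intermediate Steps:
y(K) = 2*K/(3 + K) (y(K) = (2*K)/(3 + K) = 2*K/(3 + K))
y(7)*(-18) + 6 = (2*7/(3 + 7))*(-18) + 6 = (2*7/10)*(-18) + 6 = (2*7*(1/10))*(-18) + 6 = (7/5)*(-18) + 6 = -126/5 + 6 = -96/5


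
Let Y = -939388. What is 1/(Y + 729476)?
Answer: -1/209912 ≈ -4.7639e-6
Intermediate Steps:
1/(Y + 729476) = 1/(-939388 + 729476) = 1/(-209912) = -1/209912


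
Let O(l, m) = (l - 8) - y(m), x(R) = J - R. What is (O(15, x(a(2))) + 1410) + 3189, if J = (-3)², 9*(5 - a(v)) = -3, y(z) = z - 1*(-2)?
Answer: 13801/3 ≈ 4600.3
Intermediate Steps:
y(z) = 2 + z (y(z) = z + 2 = 2 + z)
a(v) = 16/3 (a(v) = 5 - ⅑*(-3) = 5 + ⅓ = 16/3)
J = 9
x(R) = 9 - R
O(l, m) = -10 + l - m (O(l, m) = (l - 8) - (2 + m) = (-8 + l) + (-2 - m) = -10 + l - m)
(O(15, x(a(2))) + 1410) + 3189 = ((-10 + 15 - (9 - 1*16/3)) + 1410) + 3189 = ((-10 + 15 - (9 - 16/3)) + 1410) + 3189 = ((-10 + 15 - 1*11/3) + 1410) + 3189 = ((-10 + 15 - 11/3) + 1410) + 3189 = (4/3 + 1410) + 3189 = 4234/3 + 3189 = 13801/3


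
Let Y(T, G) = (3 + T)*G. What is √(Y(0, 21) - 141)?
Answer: I*√78 ≈ 8.8318*I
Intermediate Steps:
Y(T, G) = G*(3 + T)
√(Y(0, 21) - 141) = √(21*(3 + 0) - 141) = √(21*3 - 141) = √(63 - 141) = √(-78) = I*√78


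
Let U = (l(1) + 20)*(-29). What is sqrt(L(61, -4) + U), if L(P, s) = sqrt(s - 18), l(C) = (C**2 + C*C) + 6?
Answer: sqrt(-812 + I*sqrt(22)) ≈ 0.0823 + 28.496*I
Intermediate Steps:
l(C) = 6 + 2*C**2 (l(C) = (C**2 + C**2) + 6 = 2*C**2 + 6 = 6 + 2*C**2)
L(P, s) = sqrt(-18 + s)
U = -812 (U = ((6 + 2*1**2) + 20)*(-29) = ((6 + 2*1) + 20)*(-29) = ((6 + 2) + 20)*(-29) = (8 + 20)*(-29) = 28*(-29) = -812)
sqrt(L(61, -4) + U) = sqrt(sqrt(-18 - 4) - 812) = sqrt(sqrt(-22) - 812) = sqrt(I*sqrt(22) - 812) = sqrt(-812 + I*sqrt(22))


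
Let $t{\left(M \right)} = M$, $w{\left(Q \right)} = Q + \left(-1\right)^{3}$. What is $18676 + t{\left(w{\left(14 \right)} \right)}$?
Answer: $18689$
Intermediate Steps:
$w{\left(Q \right)} = -1 + Q$ ($w{\left(Q \right)} = Q - 1 = -1 + Q$)
$18676 + t{\left(w{\left(14 \right)} \right)} = 18676 + \left(-1 + 14\right) = 18676 + 13 = 18689$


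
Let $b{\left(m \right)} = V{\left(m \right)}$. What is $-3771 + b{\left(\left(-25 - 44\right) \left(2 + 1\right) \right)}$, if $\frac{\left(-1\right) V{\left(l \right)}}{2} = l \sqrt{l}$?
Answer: $-3771 + 1242 i \sqrt{23} \approx -3771.0 + 5956.4 i$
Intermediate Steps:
$V{\left(l \right)} = - 2 l^{\frac{3}{2}}$ ($V{\left(l \right)} = - 2 l \sqrt{l} = - 2 l^{\frac{3}{2}}$)
$b{\left(m \right)} = - 2 m^{\frac{3}{2}}$
$-3771 + b{\left(\left(-25 - 44\right) \left(2 + 1\right) \right)} = -3771 - 2 \left(\left(-25 - 44\right) \left(2 + 1\right)\right)^{\frac{3}{2}} = -3771 - 2 \left(\left(-25 - 44\right) 3\right)^{\frac{3}{2}} = -3771 - 2 \left(\left(-69\right) 3\right)^{\frac{3}{2}} = -3771 - 2 \left(-207\right)^{\frac{3}{2}} = -3771 - 2 \left(- 621 i \sqrt{23}\right) = -3771 + 1242 i \sqrt{23}$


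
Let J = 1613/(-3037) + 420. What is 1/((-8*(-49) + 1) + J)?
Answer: 3037/2467468 ≈ 0.0012308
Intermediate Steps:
J = 1273927/3037 (J = 1613*(-1/3037) + 420 = -1613/3037 + 420 = 1273927/3037 ≈ 419.47)
1/((-8*(-49) + 1) + J) = 1/((-8*(-49) + 1) + 1273927/3037) = 1/((392 + 1) + 1273927/3037) = 1/(393 + 1273927/3037) = 1/(2467468/3037) = 3037/2467468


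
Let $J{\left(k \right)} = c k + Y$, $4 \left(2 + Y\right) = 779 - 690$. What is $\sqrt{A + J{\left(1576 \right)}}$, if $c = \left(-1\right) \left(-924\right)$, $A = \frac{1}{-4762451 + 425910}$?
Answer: $\frac{\sqrt{109542116666729051173}}{8673082} \approx 1206.8$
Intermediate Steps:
$Y = \frac{81}{4}$ ($Y = -2 + \frac{779 - 690}{4} = -2 + \frac{1}{4} \cdot 89 = -2 + \frac{89}{4} = \frac{81}{4} \approx 20.25$)
$A = - \frac{1}{4336541}$ ($A = \frac{1}{-4336541} = - \frac{1}{4336541} \approx -2.306 \cdot 10^{-7}$)
$c = 924$
$J{\left(k \right)} = \frac{81}{4} + 924 k$ ($J{\left(k \right)} = 924 k + \frac{81}{4} = \frac{81}{4} + 924 k$)
$\sqrt{A + J{\left(1576 \right)}} = \sqrt{- \frac{1}{4336541} + \left(\frac{81}{4} + 924 \cdot 1576\right)} = \sqrt{- \frac{1}{4336541} + \left(\frac{81}{4} + 1456224\right)} = \sqrt{- \frac{1}{4336541} + \frac{5824977}{4}} = \sqrt{\frac{25260251584553}{17346164}} = \frac{\sqrt{109542116666729051173}}{8673082}$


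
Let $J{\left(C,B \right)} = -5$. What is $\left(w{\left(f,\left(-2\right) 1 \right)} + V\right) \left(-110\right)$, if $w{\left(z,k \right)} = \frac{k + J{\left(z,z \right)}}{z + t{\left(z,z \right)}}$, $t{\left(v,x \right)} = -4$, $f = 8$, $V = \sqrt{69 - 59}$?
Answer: $\frac{385}{2} - 110 \sqrt{10} \approx -155.35$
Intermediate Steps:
$V = \sqrt{10} \approx 3.1623$
$w{\left(z,k \right)} = \frac{-5 + k}{-4 + z}$ ($w{\left(z,k \right)} = \frac{k - 5}{z - 4} = \frac{-5 + k}{-4 + z}$)
$\left(w{\left(f,\left(-2\right) 1 \right)} + V\right) \left(-110\right) = \left(\frac{-5 - 2}{-4 + 8} + \sqrt{10}\right) \left(-110\right) = \left(\frac{-5 - 2}{4} + \sqrt{10}\right) \left(-110\right) = \left(\frac{1}{4} \left(-7\right) + \sqrt{10}\right) \left(-110\right) = \left(- \frac{7}{4} + \sqrt{10}\right) \left(-110\right) = \frac{385}{2} - 110 \sqrt{10}$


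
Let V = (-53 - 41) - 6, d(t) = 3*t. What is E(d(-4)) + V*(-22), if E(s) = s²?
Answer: 2344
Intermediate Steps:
V = -100 (V = -94 - 6 = -100)
E(d(-4)) + V*(-22) = (3*(-4))² - 100*(-22) = (-12)² + 2200 = 144 + 2200 = 2344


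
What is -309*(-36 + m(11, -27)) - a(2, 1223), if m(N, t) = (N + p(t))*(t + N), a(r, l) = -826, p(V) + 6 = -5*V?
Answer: 704110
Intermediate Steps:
p(V) = -6 - 5*V
m(N, t) = (N + t)*(-6 + N - 5*t) (m(N, t) = (N + (-6 - 5*t))*(t + N) = (-6 + N - 5*t)*(N + t) = (N + t)*(-6 + N - 5*t))
-309*(-36 + m(11, -27)) - a(2, 1223) = -309*(-36 + (11² + 11*(-27) - 1*11*(6 + 5*(-27)) - 1*(-27)*(6 + 5*(-27)))) - 1*(-826) = -309*(-36 + (121 - 297 - 1*11*(6 - 135) - 1*(-27)*(6 - 135))) + 826 = -309*(-36 + (121 - 297 - 1*11*(-129) - 1*(-27)*(-129))) + 826 = -309*(-36 + (121 - 297 + 1419 - 3483)) + 826 = -309*(-36 - 2240) + 826 = -309*(-2276) + 826 = 703284 + 826 = 704110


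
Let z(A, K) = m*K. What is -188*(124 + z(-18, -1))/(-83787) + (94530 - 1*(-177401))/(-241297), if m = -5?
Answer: -5644115951/6739183913 ≈ -0.83751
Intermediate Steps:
z(A, K) = -5*K
-188*(124 + z(-18, -1))/(-83787) + (94530 - 1*(-177401))/(-241297) = -188*(124 - 5*(-1))/(-83787) + (94530 - 1*(-177401))/(-241297) = -188*(124 + 5)*(-1/83787) + (94530 + 177401)*(-1/241297) = -188*129*(-1/83787) + 271931*(-1/241297) = -24252*(-1/83787) - 271931/241297 = 8084/27929 - 271931/241297 = -5644115951/6739183913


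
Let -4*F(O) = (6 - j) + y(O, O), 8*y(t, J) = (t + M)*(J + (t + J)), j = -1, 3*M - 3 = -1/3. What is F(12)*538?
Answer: -17485/2 ≈ -8742.5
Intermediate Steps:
M = 8/9 (M = 1 + (-1/3)/3 = 1 + (-1*⅓)/3 = 1 + (⅓)*(-⅓) = 1 - ⅑ = 8/9 ≈ 0.88889)
y(t, J) = (8/9 + t)*(t + 2*J)/8 (y(t, J) = ((t + 8/9)*(J + (t + J)))/8 = ((8/9 + t)*(J + (J + t)))/8 = ((8/9 + t)*(t + 2*J))/8 = (8/9 + t)*(t + 2*J)/8)
F(O) = -7/4 - 3*O²/32 - O/12 (F(O) = -((6 - 1*(-1)) + (O²/8 + O/9 + 2*O/9 + O*O/4))/4 = -((6 + 1) + (O²/8 + O/9 + 2*O/9 + O²/4))/4 = -(7 + (O/3 + 3*O²/8))/4 = -(7 + O/3 + 3*O²/8)/4 = -7/4 - 3*O²/32 - O/12)
F(12)*538 = (-7/4 - 3/32*12² - 1/12*12)*538 = (-7/4 - 3/32*144 - 1)*538 = (-7/4 - 27/2 - 1)*538 = -65/4*538 = -17485/2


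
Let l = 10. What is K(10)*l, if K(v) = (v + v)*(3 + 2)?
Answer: 1000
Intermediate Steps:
K(v) = 10*v (K(v) = (2*v)*5 = 10*v)
K(10)*l = (10*10)*10 = 100*10 = 1000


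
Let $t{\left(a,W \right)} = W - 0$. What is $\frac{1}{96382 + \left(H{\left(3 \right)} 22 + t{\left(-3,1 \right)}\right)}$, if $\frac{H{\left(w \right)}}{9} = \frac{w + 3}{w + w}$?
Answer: $\frac{1}{96581} \approx 1.0354 \cdot 10^{-5}$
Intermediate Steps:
$t{\left(a,W \right)} = W$ ($t{\left(a,W \right)} = W + 0 = W$)
$H{\left(w \right)} = \frac{9 \left(3 + w\right)}{2 w}$ ($H{\left(w \right)} = 9 \frac{w + 3}{w + w} = 9 \frac{3 + w}{2 w} = \frac{9 \left(3 + w\right)}{2 w}$)
$\frac{1}{96382 + \left(H{\left(3 \right)} 22 + t{\left(-3,1 \right)}\right)} = \frac{1}{96382 + \left(\frac{9 \left(3 + 3\right)}{2 \cdot 3} \cdot 22 + 1\right)} = \frac{1}{96382 + \left(\frac{9}{2} \cdot \frac{1}{3} \cdot 6 \cdot 22 + 1\right)} = \frac{1}{96382 + \left(9 \cdot 22 + 1\right)} = \frac{1}{96382 + \left(198 + 1\right)} = \frac{1}{96382 + 199} = \frac{1}{96581}$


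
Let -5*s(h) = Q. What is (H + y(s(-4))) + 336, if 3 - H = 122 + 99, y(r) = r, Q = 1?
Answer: 589/5 ≈ 117.80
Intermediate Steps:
s(h) = -⅕ (s(h) = -⅕*1 = -⅕)
H = -218 (H = 3 - (122 + 99) = 3 - 1*221 = 3 - 221 = -218)
(H + y(s(-4))) + 336 = (-218 - ⅕) + 336 = -1091/5 + 336 = 589/5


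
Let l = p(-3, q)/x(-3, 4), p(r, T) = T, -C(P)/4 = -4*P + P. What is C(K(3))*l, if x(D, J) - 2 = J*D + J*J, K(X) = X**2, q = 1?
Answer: 18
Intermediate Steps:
C(P) = 12*P (C(P) = -4*(-4*P + P) = -(-12)*P = 12*P)
x(D, J) = 2 + J**2 + D*J (x(D, J) = 2 + (J*D + J*J) = 2 + (D*J + J**2) = 2 + (J**2 + D*J) = 2 + J**2 + D*J)
l = 1/6 (l = 1/(2 + 4**2 - 3*4) = 1/(2 + 16 - 12) = 1/6 ≈ 0.16667)
C(K(3))*l = (12*3**2)*(1/6) = (12*9)*(1/6) = 108*(1/6) = 18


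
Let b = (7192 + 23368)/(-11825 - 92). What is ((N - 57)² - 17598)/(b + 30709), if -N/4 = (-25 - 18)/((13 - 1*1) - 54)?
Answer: -72868033793/161374509513 ≈ -0.45155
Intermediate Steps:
b = -30560/11917 (b = 30560/(-11917) = 30560*(-1/11917) = -30560/11917 ≈ -2.5644)
N = -86/21 (N = -4*(-25 - 18)/((13 - 1*1) - 54) = -(-172)/((13 - 1) - 54) = -(-172)/(12 - 54) = -(-172)/(-42) = -(-172)*(-1)/42 = -4*43/42 = -86/21 ≈ -4.0952)
((N - 57)² - 17598)/(b + 30709) = ((-86/21 - 57)² - 17598)/(-30560/11917 + 30709) = ((-1283/21)² - 17598)/(365928593/11917) = (1646089/441 - 17598)*(11917/365928593) = -6114629/441*11917/365928593 = -72868033793/161374509513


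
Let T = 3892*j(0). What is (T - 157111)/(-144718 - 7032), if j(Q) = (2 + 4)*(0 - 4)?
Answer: 250519/151750 ≈ 1.6509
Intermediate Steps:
j(Q) = -24 (j(Q) = 6*(-4) = -24)
T = -93408 (T = 3892*(-24) = -93408)
(T - 157111)/(-144718 - 7032) = (-93408 - 157111)/(-144718 - 7032) = -250519/(-151750) = -250519*(-1/151750) = 250519/151750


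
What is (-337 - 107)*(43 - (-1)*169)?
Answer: -94128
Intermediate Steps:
(-337 - 107)*(43 - (-1)*169) = -444*(43 - 1*(-169)) = -444*(43 + 169) = -444*212 = -94128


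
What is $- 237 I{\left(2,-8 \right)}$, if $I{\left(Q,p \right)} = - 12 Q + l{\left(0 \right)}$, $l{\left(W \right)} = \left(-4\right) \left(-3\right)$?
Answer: $2844$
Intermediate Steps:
$l{\left(W \right)} = 12$
$I{\left(Q,p \right)} = 12 - 12 Q$ ($I{\left(Q,p \right)} = - 12 Q + 12 = 12 - 12 Q$)
$- 237 I{\left(2,-8 \right)} = - 237 \left(12 - 24\right) = \left(-237\right) \left(-12\right) = 2844$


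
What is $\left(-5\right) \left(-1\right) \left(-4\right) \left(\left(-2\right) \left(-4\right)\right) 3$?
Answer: $-480$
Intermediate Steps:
$\left(-5\right) \left(-1\right) \left(-4\right) \left(\left(-2\right) \left(-4\right)\right) 3 = 5 \left(-4\right) 8 \cdot 3 = \left(-20\right) 8 \cdot 3 = \left(-160\right) 3 = -480$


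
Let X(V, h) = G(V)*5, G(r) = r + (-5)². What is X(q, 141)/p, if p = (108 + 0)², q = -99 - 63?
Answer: -685/11664 ≈ -0.058728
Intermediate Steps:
G(r) = 25 + r (G(r) = r + 25 = 25 + r)
q = -162
X(V, h) = 125 + 5*V (X(V, h) = (25 + V)*5 = 125 + 5*V)
p = 11664 (p = 108² = 11664)
X(q, 141)/p = (125 + 5*(-162))/11664 = (125 - 810)*(1/11664) = -685*1/11664 = -685/11664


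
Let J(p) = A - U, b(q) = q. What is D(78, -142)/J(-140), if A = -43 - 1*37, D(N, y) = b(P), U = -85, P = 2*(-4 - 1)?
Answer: -2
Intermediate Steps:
P = -10 (P = 2*(-5) = -10)
D(N, y) = -10
A = -80 (A = -43 - 37 = -80)
J(p) = 5 (J(p) = -80 - 1*(-85) = -80 + 85 = 5)
D(78, -142)/J(-140) = -10/5 = -10*⅕ = -2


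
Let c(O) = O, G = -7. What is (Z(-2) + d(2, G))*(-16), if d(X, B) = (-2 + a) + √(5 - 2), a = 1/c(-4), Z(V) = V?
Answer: 68 - 16*√3 ≈ 40.287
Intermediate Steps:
a = -¼ (a = 1/(-4) = -¼ ≈ -0.25000)
d(X, B) = -9/4 + √3 (d(X, B) = (-2 - ¼) + √(5 - 2) = -9/4 + √3)
(Z(-2) + d(2, G))*(-16) = (-2 + (-9/4 + √3))*(-16) = (-17/4 + √3)*(-16) = 68 - 16*√3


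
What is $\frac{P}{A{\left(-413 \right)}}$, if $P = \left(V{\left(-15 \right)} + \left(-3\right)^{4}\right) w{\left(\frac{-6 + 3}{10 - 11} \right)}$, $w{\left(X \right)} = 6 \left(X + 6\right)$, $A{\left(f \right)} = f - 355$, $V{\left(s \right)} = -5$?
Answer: $- \frac{171}{32} \approx -5.3438$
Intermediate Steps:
$A{\left(f \right)} = -355 + f$
$w{\left(X \right)} = 36 + 6 X$ ($w{\left(X \right)} = 6 \left(6 + X\right) = 36 + 6 X$)
$P = 4104$ ($P = \left(-5 + \left(-3\right)^{4}\right) \left(36 + 6 \frac{-6 + 3}{10 - 11}\right) = \left(-5 + 81\right) \left(36 + 6 \left(- \frac{3}{-1}\right)\right) = 76 \left(36 + 6 \left(\left(-3\right) \left(-1\right)\right)\right) = 76 \left(36 + 6 \cdot 3\right) = 76 \left(36 + 18\right) = 76 \cdot 54 = 4104$)
$\frac{P}{A{\left(-413 \right)}} = \frac{4104}{-355 - 413} = \frac{4104}{-768} = 4104 \left(- \frac{1}{768}\right) = - \frac{171}{32}$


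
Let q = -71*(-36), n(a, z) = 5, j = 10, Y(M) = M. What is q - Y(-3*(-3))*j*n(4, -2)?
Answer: 2106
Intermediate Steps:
q = 2556
q - Y(-3*(-3))*j*n(4, -2) = 2556 - -3*(-3)*10*5 = 2556 - 9*10*5 = 2556 - 90*5 = 2556 - 1*450 = 2556 - 450 = 2106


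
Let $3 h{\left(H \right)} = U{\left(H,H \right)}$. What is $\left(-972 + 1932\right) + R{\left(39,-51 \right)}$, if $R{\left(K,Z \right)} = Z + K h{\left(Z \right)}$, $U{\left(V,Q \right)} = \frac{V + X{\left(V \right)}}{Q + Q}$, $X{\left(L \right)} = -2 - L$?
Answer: $\frac{46372}{51} \approx 909.25$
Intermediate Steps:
$U{\left(V,Q \right)} = - \frac{1}{Q}$ ($U{\left(V,Q \right)} = \frac{V - \left(2 + V\right)}{Q + Q} = - \frac{2}{2 Q} = - 2 \frac{1}{2 Q} = - \frac{1}{Q}$)
$h{\left(H \right)} = - \frac{1}{3 H}$ ($h{\left(H \right)} = \frac{\left(-1\right) \frac{1}{H}}{3} = - \frac{1}{3 H}$)
$R{\left(K,Z \right)} = Z - \frac{K}{3 Z}$ ($R{\left(K,Z \right)} = Z + K \left(- \frac{1}{3 Z}\right) = Z - \frac{K}{3 Z}$)
$\left(-972 + 1932\right) + R{\left(39,-51 \right)} = \left(-972 + 1932\right) - \left(51 + \frac{13}{-51}\right) = 960 - \left(51 + 13 \left(- \frac{1}{51}\right)\right) = 960 + \left(-51 + \frac{13}{51}\right) = 960 - \frac{2588}{51} = \frac{46372}{51}$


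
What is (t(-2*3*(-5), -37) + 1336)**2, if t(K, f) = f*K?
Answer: 51076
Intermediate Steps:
t(K, f) = K*f
(t(-2*3*(-5), -37) + 1336)**2 = ((-2*3*(-5))*(-37) + 1336)**2 = (-6*(-5)*(-37) + 1336)**2 = (30*(-37) + 1336)**2 = (-1110 + 1336)**2 = 226**2 = 51076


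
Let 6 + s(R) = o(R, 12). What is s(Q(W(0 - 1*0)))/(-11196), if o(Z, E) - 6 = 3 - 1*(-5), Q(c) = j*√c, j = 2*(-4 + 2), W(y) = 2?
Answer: -2/2799 ≈ -0.00071454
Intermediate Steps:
j = -4 (j = 2*(-2) = -4)
Q(c) = -4*√c
o(Z, E) = 14 (o(Z, E) = 6 + (3 - 1*(-5)) = 6 + (3 + 5) = 6 + 8 = 14)
s(R) = 8 (s(R) = -6 + 14 = 8)
s(Q(W(0 - 1*0)))/(-11196) = 8/(-11196) = 8*(-1/11196) = -2/2799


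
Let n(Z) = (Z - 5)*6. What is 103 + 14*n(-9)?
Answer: -1073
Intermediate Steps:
n(Z) = -30 + 6*Z (n(Z) = (-5 + Z)*6 = -30 + 6*Z)
103 + 14*n(-9) = 103 + 14*(-30 + 6*(-9)) = 103 + 14*(-30 - 54) = 103 + 14*(-84) = 103 - 1176 = -1073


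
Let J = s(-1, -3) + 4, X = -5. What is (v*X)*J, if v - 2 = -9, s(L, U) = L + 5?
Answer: 280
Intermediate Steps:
s(L, U) = 5 + L
v = -7 (v = 2 - 9 = -7)
J = 8 (J = (5 - 1) + 4 = 4 + 4 = 8)
(v*X)*J = -7*(-5)*8 = 35*8 = 280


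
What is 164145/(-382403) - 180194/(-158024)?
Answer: 21483938351/30214425836 ≈ 0.71105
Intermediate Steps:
164145/(-382403) - 180194/(-158024) = 164145*(-1/382403) - 180194*(-1/158024) = -164145/382403 + 90097/79012 = 21483938351/30214425836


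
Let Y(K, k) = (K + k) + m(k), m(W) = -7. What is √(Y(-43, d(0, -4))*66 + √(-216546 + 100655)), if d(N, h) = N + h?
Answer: √(-3564 + I*√115891) ≈ 2.8479 + 59.767*I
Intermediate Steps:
Y(K, k) = -7 + K + k (Y(K, k) = (K + k) - 7 = -7 + K + k)
√(Y(-43, d(0, -4))*66 + √(-216546 + 100655)) = √((-7 - 43 + (0 - 4))*66 + √(-216546 + 100655)) = √((-7 - 43 - 4)*66 + √(-115891)) = √(-54*66 + I*√115891) = √(-3564 + I*√115891)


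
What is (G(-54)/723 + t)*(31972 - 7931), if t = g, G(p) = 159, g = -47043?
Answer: -272560269710/241 ≈ -1.1310e+9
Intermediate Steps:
t = -47043
(G(-54)/723 + t)*(31972 - 7931) = (159/723 - 47043)*(31972 - 7931) = (159*(1/723) - 47043)*24041 = (53/241 - 47043)*24041 = -11337310/241*24041 = -272560269710/241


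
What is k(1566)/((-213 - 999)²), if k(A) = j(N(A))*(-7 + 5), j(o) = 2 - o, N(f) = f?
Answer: 391/183618 ≈ 0.0021294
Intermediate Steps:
k(A) = -4 + 2*A (k(A) = (2 - A)*(-7 + 5) = (2 - A)*(-2) = -4 + 2*A)
k(1566)/((-213 - 999)²) = (-4 + 2*1566)/((-213 - 999)²) = (-4 + 3132)/((-1212)²) = 3128/1468944 = 3128*(1/1468944) = 391/183618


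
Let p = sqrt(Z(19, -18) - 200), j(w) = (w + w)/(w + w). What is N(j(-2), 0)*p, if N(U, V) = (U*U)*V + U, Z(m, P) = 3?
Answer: I*sqrt(197) ≈ 14.036*I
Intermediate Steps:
j(w) = 1 (j(w) = (2*w)/((2*w)) = (2*w)*(1/(2*w)) = 1)
p = I*sqrt(197) (p = sqrt(3 - 200) = sqrt(-197) = I*sqrt(197) ≈ 14.036*I)
N(U, V) = U + V*U**2 (N(U, V) = U**2*V + U = V*U**2 + U = U + V*U**2)
N(j(-2), 0)*p = (1*(1 + 1*0))*(I*sqrt(197)) = (1*(1 + 0))*(I*sqrt(197)) = (1*1)*(I*sqrt(197)) = 1*(I*sqrt(197)) = I*sqrt(197)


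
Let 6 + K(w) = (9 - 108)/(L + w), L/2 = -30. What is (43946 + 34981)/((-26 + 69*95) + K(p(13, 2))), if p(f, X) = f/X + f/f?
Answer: 2762445/228371 ≈ 12.096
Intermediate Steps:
L = -60 (L = 2*(-30) = -60)
p(f, X) = 1 + f/X (p(f, X) = f/X + 1 = 1 + f/X)
K(w) = -6 - 99/(-60 + w) (K(w) = -6 + (9 - 108)/(-60 + w) = -6 - 99/(-60 + w))
(43946 + 34981)/((-26 + 69*95) + K(p(13, 2))) = (43946 + 34981)/((-26 + 69*95) + 3*(87 - 2*(2 + 13)/2)/(-60 + (2 + 13)/2)) = 78927/((-26 + 6555) + 3*(87 - 15)/(-60 + (1/2)*15)) = 78927/(6529 + 3*(87 - 2*15/2)/(-60 + 15/2)) = 78927/(6529 + 3*(87 - 15)/(-105/2)) = 78927/(6529 + 3*(-2/105)*72) = 78927/(6529 - 144/35) = 78927/(228371/35) = 78927*(35/228371) = 2762445/228371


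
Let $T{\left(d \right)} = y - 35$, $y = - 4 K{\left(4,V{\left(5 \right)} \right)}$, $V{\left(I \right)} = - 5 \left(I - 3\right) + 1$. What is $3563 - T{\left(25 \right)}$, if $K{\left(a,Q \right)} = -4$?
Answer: $3582$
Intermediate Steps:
$V{\left(I \right)} = 16 - 5 I$ ($V{\left(I \right)} = - 5 \left(I - 3\right) + 1 = - 5 \left(-3 + I\right) + 1 = \left(15 - 5 I\right) + 1 = 16 - 5 I$)
$y = 16$ ($y = \left(-4\right) \left(-4\right) = 16$)
$T{\left(d \right)} = -19$ ($T{\left(d \right)} = 16 - 35 = -19$)
$3563 - T{\left(25 \right)} = 3563 - -19 = 3563 + 19 = 3582$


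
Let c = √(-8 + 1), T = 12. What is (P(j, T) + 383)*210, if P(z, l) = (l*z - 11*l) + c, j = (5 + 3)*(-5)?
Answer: -48090 + 210*I*√7 ≈ -48090.0 + 555.61*I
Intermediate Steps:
c = I*√7 (c = √(-7) = I*√7 ≈ 2.6458*I)
j = -40 (j = 8*(-5) = -40)
P(z, l) = -11*l + I*√7 + l*z (P(z, l) = (l*z - 11*l) + I*√7 = (-11*l + l*z) + I*√7 = -11*l + I*√7 + l*z)
(P(j, T) + 383)*210 = ((-11*12 + I*√7 + 12*(-40)) + 383)*210 = ((-132 + I*√7 - 480) + 383)*210 = ((-612 + I*√7) + 383)*210 = (-229 + I*√7)*210 = -48090 + 210*I*√7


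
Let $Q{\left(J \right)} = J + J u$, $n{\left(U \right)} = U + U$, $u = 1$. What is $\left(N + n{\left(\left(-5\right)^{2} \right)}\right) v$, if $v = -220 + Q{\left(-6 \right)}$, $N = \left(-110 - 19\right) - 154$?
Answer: $54056$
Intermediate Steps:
$n{\left(U \right)} = 2 U$
$N = -283$ ($N = -129 - 154 = -283$)
$Q{\left(J \right)} = 2 J$ ($Q{\left(J \right)} = J + J 1 = J + J = 2 J$)
$v = -232$ ($v = -220 + 2 \left(-6\right) = -220 - 12 = -232$)
$\left(N + n{\left(\left(-5\right)^{2} \right)}\right) v = \left(-283 + 2 \left(-5\right)^{2}\right) \left(-232\right) = \left(-283 + 2 \cdot 25\right) \left(-232\right) = \left(-283 + 50\right) \left(-232\right) = \left(-233\right) \left(-232\right) = 54056$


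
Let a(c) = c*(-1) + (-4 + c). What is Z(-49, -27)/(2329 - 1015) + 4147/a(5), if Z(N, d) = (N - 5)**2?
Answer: -302083/292 ≈ -1034.5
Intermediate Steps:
Z(N, d) = (-5 + N)**2
a(c) = -4 (a(c) = -c + (-4 + c) = -4)
Z(-49, -27)/(2329 - 1015) + 4147/a(5) = (-5 - 49)**2/(2329 - 1015) + 4147/(-4) = (-54)**2/1314 + 4147*(-1/4) = 2916*(1/1314) - 4147/4 = 162/73 - 4147/4 = -302083/292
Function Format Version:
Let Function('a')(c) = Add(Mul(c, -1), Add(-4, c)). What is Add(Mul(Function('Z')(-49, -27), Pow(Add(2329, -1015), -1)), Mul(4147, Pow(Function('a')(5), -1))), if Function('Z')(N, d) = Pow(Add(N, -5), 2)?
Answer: Rational(-302083, 292) ≈ -1034.5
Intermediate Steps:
Function('Z')(N, d) = Pow(Add(-5, N), 2)
Function('a')(c) = -4 (Function('a')(c) = Add(Mul(-1, c), Add(-4, c)) = -4)
Add(Mul(Function('Z')(-49, -27), Pow(Add(2329, -1015), -1)), Mul(4147, Pow(Function('a')(5), -1))) = Add(Mul(Pow(Add(-5, -49), 2), Pow(Add(2329, -1015), -1)), Mul(4147, Pow(-4, -1))) = Add(Mul(Pow(-54, 2), Pow(1314, -1)), Mul(4147, Rational(-1, 4))) = Add(Mul(2916, Rational(1, 1314)), Rational(-4147, 4)) = Add(Rational(162, 73), Rational(-4147, 4)) = Rational(-302083, 292)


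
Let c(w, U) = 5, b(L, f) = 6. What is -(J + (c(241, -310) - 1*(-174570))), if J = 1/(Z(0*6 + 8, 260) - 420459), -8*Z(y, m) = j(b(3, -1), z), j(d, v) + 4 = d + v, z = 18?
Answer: -146804132723/840923 ≈ -1.7458e+5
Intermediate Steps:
j(d, v) = -4 + d + v (j(d, v) = -4 + (d + v) = -4 + d + v)
Z(y, m) = -5/2 (Z(y, m) = -(-4 + 6 + 18)/8 = -⅛*20 = -5/2)
J = -2/840923 (J = 1/(-5/2 - 420459) = 1/(-840923/2) = -2/840923 ≈ -2.3783e-6)
-(J + (c(241, -310) - 1*(-174570))) = -(-2/840923 + (5 - 1*(-174570))) = -(-2/840923 + (5 + 174570)) = -(-2/840923 + 174575) = -1*146804132723/840923 = -146804132723/840923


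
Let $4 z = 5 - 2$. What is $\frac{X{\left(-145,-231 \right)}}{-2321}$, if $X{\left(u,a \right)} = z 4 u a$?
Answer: $- \frac{9135}{211} \approx -43.294$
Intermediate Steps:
$z = \frac{3}{4}$ ($z = \frac{5 - 2}{4} = \frac{1}{4} \cdot 3 = \frac{3}{4} \approx 0.75$)
$X{\left(u,a \right)} = 3 a u$ ($X{\left(u,a \right)} = \frac{3}{4} \cdot 4 u a = 3 a u$)
$\frac{X{\left(-145,-231 \right)}}{-2321} = \frac{3 \left(-231\right) \left(-145\right)}{-2321} = 100485 \left(- \frac{1}{2321}\right) = - \frac{9135}{211}$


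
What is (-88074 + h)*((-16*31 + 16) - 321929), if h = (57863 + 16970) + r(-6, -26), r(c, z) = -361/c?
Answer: 25497715765/6 ≈ 4.2496e+9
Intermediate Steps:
h = 449359/6 (h = (57863 + 16970) - 361/(-6) = 74833 - 361*(-1/6) = 74833 + 361/6 = 449359/6 ≈ 74893.)
(-88074 + h)*((-16*31 + 16) - 321929) = (-88074 + 449359/6)*((-16*31 + 16) - 321929) = -79085*((-496 + 16) - 321929)/6 = -79085*(-480 - 321929)/6 = -79085/6*(-322409) = 25497715765/6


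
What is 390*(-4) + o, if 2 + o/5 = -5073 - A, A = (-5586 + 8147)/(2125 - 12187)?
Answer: -20846705/774 ≈ -26934.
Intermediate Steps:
A = -197/774 (A = 2561/(-10062) = 2561*(-1/10062) = -197/774 ≈ -0.25452)
o = -19639265/774 (o = -10 + 5*(-5073 - 1*(-197/774)) = -10 + 5*(-5073 + 197/774) = -10 + 5*(-3926305/774) = -10 - 19631525/774 = -19639265/774 ≈ -25374.)
390*(-4) + o = 390*(-4) - 19639265/774 = -1560 - 19639265/774 = -20846705/774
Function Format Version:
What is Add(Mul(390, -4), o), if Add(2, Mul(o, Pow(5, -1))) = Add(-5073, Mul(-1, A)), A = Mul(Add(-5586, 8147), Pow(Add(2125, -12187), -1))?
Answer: Rational(-20846705, 774) ≈ -26934.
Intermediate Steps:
A = Rational(-197, 774) (A = Mul(2561, Pow(-10062, -1)) = Mul(2561, Rational(-1, 10062)) = Rational(-197, 774) ≈ -0.25452)
o = Rational(-19639265, 774) (o = Add(-10, Mul(5, Add(-5073, Mul(-1, Rational(-197, 774))))) = Add(-10, Mul(5, Add(-5073, Rational(197, 774)))) = Add(-10, Mul(5, Rational(-3926305, 774))) = Add(-10, Rational(-19631525, 774)) = Rational(-19639265, 774) ≈ -25374.)
Add(Mul(390, -4), o) = Add(Mul(390, -4), Rational(-19639265, 774)) = Add(-1560, Rational(-19639265, 774)) = Rational(-20846705, 774)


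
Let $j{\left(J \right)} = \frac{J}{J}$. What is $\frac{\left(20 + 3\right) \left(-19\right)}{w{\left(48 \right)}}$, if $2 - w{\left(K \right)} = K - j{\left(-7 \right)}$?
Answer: $\frac{437}{45} \approx 9.7111$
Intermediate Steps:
$j{\left(J \right)} = 1$
$w{\left(K \right)} = 3 - K$ ($w{\left(K \right)} = 2 - \left(K - 1\right) = 2 - \left(-1 + K\right) = 3 - K$)
$\frac{\left(20 + 3\right) \left(-19\right)}{w{\left(48 \right)}} = \frac{\left(20 + 3\right) \left(-19\right)}{3 - 48} = \frac{23 \left(-19\right)}{3 - 48} = - \frac{437}{-45} = \left(-437\right) \left(- \frac{1}{45}\right) = \frac{437}{45}$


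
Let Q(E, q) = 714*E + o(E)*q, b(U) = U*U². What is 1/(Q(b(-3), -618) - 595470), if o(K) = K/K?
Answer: -1/615366 ≈ -1.6250e-6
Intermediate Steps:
o(K) = 1
b(U) = U³
Q(E, q) = q + 714*E (Q(E, q) = 714*E + 1*q = 714*E + q = q + 714*E)
1/(Q(b(-3), -618) - 595470) = 1/((-618 + 714*(-3)³) - 595470) = 1/((-618 + 714*(-27)) - 595470) = 1/((-618 - 19278) - 595470) = 1/(-19896 - 595470) = 1/(-615366) = -1/615366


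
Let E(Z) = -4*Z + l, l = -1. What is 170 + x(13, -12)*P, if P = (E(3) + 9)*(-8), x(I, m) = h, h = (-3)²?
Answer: 458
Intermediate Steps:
E(Z) = -1 - 4*Z (E(Z) = -4*Z - 1 = -1 - 4*Z)
h = 9
x(I, m) = 9
P = 32 (P = ((-1 - 4*3) + 9)*(-8) = ((-1 - 12) + 9)*(-8) = (-13 + 9)*(-8) = -4*(-8) = 32)
170 + x(13, -12)*P = 170 + 9*32 = 170 + 288 = 458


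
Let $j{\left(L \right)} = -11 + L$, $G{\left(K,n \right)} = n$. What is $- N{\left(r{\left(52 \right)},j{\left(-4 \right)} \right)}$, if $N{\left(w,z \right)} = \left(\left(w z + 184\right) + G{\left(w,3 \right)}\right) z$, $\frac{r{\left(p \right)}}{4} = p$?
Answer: $-43995$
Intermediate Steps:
$r{\left(p \right)} = 4 p$
$N{\left(w,z \right)} = z \left(187 + w z\right)$ ($N{\left(w,z \right)} = \left(\left(w z + 184\right) + 3\right) z = \left(\left(184 + w z\right) + 3\right) z = \left(187 + w z\right) z = z \left(187 + w z\right)$)
$- N{\left(r{\left(52 \right)},j{\left(-4 \right)} \right)} = - \left(-11 - 4\right) \left(187 + 4 \cdot 52 \left(-11 - 4\right)\right) = - \left(-15\right) \left(187 + 208 \left(-15\right)\right) = - \left(-15\right) \left(187 - 3120\right) = - \left(-15\right) \left(-2933\right) = \left(-1\right) 43995 = -43995$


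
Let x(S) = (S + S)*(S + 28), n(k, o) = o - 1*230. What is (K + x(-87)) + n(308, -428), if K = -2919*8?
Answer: -13744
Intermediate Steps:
n(k, o) = -230 + o (n(k, o) = o - 230 = -230 + o)
K = -23352
x(S) = 2*S*(28 + S) (x(S) = (2*S)*(28 + S) = 2*S*(28 + S))
(K + x(-87)) + n(308, -428) = (-23352 + 2*(-87)*(28 - 87)) + (-230 - 428) = (-23352 + 2*(-87)*(-59)) - 658 = (-23352 + 10266) - 658 = -13086 - 658 = -13744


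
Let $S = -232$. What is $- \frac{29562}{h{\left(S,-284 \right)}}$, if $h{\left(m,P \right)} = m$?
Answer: $\frac{14781}{116} \approx 127.42$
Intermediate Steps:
$- \frac{29562}{h{\left(S,-284 \right)}} = - \frac{29562}{-232} = \left(-29562\right) \left(- \frac{1}{232}\right) = \frac{14781}{116}$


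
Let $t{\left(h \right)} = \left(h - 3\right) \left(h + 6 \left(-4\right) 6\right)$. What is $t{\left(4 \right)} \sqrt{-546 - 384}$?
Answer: $- 140 i \sqrt{930} \approx - 4269.4 i$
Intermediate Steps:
$t{\left(h \right)} = \left(-144 + h\right) \left(-3 + h\right)$ ($t{\left(h \right)} = \left(-3 + h\right) \left(h - 144\right) = \left(-3 + h\right) \left(-144 + h\right) = \left(-144 + h\right) \left(-3 + h\right)$)
$t{\left(4 \right)} \sqrt{-546 - 384} = \left(432 + 4^{2} - 588\right) \sqrt{-546 - 384} = \left(432 + 16 - 588\right) \sqrt{-930} = - 140 i \sqrt{930}$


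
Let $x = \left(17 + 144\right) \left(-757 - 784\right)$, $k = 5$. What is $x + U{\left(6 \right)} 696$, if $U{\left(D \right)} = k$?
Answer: $-244621$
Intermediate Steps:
$U{\left(D \right)} = 5$
$x = -248101$ ($x = 161 \left(-1541\right) = -248101$)
$x + U{\left(6 \right)} 696 = -248101 + 5 \cdot 696 = -248101 + 3480 = -244621$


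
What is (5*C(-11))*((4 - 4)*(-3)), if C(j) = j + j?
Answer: 0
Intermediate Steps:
C(j) = 2*j
(5*C(-11))*((4 - 4)*(-3)) = (5*(2*(-11)))*((4 - 4)*(-3)) = (5*(-22))*(0*(-3)) = -110*0 = 0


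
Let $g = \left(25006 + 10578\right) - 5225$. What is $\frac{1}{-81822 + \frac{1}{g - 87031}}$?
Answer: $- \frac{56672}{4637016385} \approx -1.2222 \cdot 10^{-5}$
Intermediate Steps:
$g = 30359$ ($g = 35584 - 5225 = 30359$)
$\frac{1}{-81822 + \frac{1}{g - 87031}} = \frac{1}{-81822 + \frac{1}{30359 - 87031}} = \frac{1}{-81822 + \frac{1}{-56672}} = \frac{1}{-81822 - \frac{1}{56672}} = \frac{1}{- \frac{4637016385}{56672}} = - \frac{56672}{4637016385}$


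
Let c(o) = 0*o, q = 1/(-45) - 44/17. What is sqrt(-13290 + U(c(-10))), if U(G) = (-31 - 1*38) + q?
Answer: 8*I*sqrt(13575605)/255 ≈ 115.59*I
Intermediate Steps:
q = -1997/765 (q = 1*(-1/45) - 44*1/17 = -1/45 - 44/17 = -1997/765 ≈ -2.6105)
c(o) = 0
U(G) = -54782/765 (U(G) = (-31 - 1*38) - 1997/765 = (-31 - 38) - 1997/765 = -69 - 1997/765 = -54782/765)
sqrt(-13290 + U(c(-10))) = sqrt(-13290 - 54782/765) = sqrt(-10221632/765) = 8*I*sqrt(13575605)/255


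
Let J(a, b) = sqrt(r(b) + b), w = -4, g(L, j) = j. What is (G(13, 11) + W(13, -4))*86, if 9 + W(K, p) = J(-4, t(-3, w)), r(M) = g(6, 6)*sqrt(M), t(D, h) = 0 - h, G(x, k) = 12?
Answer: 602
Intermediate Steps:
t(D, h) = -h
r(M) = 6*sqrt(M)
J(a, b) = sqrt(b + 6*sqrt(b)) (J(a, b) = sqrt(6*sqrt(b) + b) = sqrt(b + 6*sqrt(b)))
W(K, p) = -5 (W(K, p) = -9 + sqrt(-1*(-4) + 6*sqrt(-1*(-4))) = -9 + sqrt(4 + 6*sqrt(4)) = -9 + sqrt(4 + 6*2) = -9 + sqrt(4 + 12) = -9 + sqrt(16) = -9 + 4 = -5)
(G(13, 11) + W(13, -4))*86 = (12 - 5)*86 = 7*86 = 602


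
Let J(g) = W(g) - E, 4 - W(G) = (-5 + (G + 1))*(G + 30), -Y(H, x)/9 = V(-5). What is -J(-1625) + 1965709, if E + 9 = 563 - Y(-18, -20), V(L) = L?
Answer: 4564469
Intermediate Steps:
Y(H, x) = 45 (Y(H, x) = -9*(-5) = 45)
W(G) = 4 - (-4 + G)*(30 + G) (W(G) = 4 - (-5 + (G + 1))*(G + 30) = 4 - (-5 + (1 + G))*(30 + G) = 4 - (-4 + G)*(30 + G))
E = 509 (E = -9 + (563 - 1*45) = -9 + (563 - 45) = -9 + 518 = 509)
J(g) = -385 - g**2 - 26*g (J(g) = (124 - g**2 - 26*g) - 1*509 = (124 - g**2 - 26*g) - 509 = -385 - g**2 - 26*g)
-J(-1625) + 1965709 = -(-385 - 1*(-1625)**2 - 26*(-1625)) + 1965709 = -(-385 - 1*2640625 + 42250) + 1965709 = -(-385 - 2640625 + 42250) + 1965709 = -1*(-2598760) + 1965709 = 2598760 + 1965709 = 4564469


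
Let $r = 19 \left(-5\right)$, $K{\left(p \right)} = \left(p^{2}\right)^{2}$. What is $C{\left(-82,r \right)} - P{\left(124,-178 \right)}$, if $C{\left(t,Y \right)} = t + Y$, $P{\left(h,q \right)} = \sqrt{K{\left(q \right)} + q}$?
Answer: $-177 - 3 \sqrt{111541742} \approx -31861.0$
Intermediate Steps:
$K{\left(p \right)} = p^{4}$
$P{\left(h,q \right)} = \sqrt{q + q^{4}}$ ($P{\left(h,q \right)} = \sqrt{q^{4} + q} = \sqrt{q + q^{4}}$)
$r = -95$
$C{\left(t,Y \right)} = Y + t$
$C{\left(-82,r \right)} - P{\left(124,-178 \right)} = \left(-95 - 82\right) - \sqrt{-178 + \left(-178\right)^{4}} = -177 - \sqrt{-178 + 1003875856} = -177 - \sqrt{1003875678} = -177 - 3 \sqrt{111541742}$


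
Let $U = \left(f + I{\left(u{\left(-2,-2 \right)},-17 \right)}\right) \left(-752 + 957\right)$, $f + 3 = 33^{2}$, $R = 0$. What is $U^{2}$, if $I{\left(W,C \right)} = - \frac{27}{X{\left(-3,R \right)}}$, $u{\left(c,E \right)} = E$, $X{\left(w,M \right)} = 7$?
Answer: $\frac{2411420765625}{49} \approx 4.9213 \cdot 10^{10}$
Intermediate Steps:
$I{\left(W,C \right)} = - \frac{27}{7}$
$f = 1086$ ($f = -3 + 33^{2} = -3 + 1089 = 1086$)
$U = \frac{1552875}{7}$ ($U = \left(1086 - \frac{27}{7}\right) \left(-752 + 957\right) = \frac{7575}{7} \cdot 205 = \frac{1552875}{7} \approx 2.2184 \cdot 10^{5}$)
$U^{2} = \left(\frac{1552875}{7}\right)^{2} = \frac{2411420765625}{49}$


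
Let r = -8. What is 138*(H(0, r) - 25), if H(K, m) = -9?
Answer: -4692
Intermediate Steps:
138*(H(0, r) - 25) = 138*(-9 - 25) = 138*(-34) = -4692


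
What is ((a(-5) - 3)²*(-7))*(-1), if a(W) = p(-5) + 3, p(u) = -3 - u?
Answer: 28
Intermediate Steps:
a(W) = 5 (a(W) = (-3 - 1*(-5)) + 3 = (-3 + 5) + 3 = 2 + 3 = 5)
((a(-5) - 3)²*(-7))*(-1) = ((5 - 3)²*(-7))*(-1) = (2²*(-7))*(-1) = (4*(-7))*(-1) = -28*(-1) = 28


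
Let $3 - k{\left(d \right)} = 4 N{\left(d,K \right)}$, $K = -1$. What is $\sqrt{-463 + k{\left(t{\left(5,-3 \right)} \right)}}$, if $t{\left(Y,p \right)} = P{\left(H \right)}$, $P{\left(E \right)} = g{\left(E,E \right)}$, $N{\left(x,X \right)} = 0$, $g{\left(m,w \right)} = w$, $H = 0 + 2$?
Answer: $2 i \sqrt{115} \approx 21.448 i$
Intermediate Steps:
$H = 2$
$P{\left(E \right)} = E$
$t{\left(Y,p \right)} = 2$
$k{\left(d \right)} = 3$ ($k{\left(d \right)} = 3 - 4 \cdot 0 = 3 - 0 = 3 + 0 = 3$)
$\sqrt{-463 + k{\left(t{\left(5,-3 \right)} \right)}} = \sqrt{-463 + 3} = \sqrt{-460} = 2 i \sqrt{115}$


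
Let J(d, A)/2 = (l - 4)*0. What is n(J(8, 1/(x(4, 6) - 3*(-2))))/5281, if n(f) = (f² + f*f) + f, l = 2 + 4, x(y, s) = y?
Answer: 0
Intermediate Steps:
l = 6
J(d, A) = 0 (J(d, A) = 2*((6 - 4)*0) = 2*(2*0) = 2*0 = 0)
n(f) = f + 2*f² (n(f) = (f² + f²) + f = 2*f² + f = f + 2*f²)
n(J(8, 1/(x(4, 6) - 3*(-2))))/5281 = (0*(1 + 2*0))/5281 = (0*(1 + 0))*(1/5281) = (0*1)*(1/5281) = 0*(1/5281) = 0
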